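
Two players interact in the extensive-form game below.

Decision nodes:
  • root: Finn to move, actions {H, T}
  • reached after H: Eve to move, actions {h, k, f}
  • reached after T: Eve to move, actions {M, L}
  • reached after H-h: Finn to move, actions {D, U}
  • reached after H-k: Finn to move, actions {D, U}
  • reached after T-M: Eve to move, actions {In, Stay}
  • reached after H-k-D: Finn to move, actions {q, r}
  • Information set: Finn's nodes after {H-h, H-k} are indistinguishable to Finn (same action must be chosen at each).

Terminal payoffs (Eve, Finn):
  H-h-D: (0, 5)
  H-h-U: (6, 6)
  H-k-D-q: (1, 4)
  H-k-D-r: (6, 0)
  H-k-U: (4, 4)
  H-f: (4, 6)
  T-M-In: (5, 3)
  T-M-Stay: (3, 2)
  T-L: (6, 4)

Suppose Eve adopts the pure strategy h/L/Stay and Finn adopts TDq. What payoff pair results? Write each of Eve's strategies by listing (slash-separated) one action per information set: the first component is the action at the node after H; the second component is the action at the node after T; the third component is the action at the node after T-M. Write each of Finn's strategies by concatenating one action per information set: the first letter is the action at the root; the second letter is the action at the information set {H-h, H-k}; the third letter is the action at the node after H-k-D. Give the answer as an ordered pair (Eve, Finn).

Trace the play path from the root:
  Finn plays T
  Eve plays L at [T]
→ terminal payoff (6, 4).
(Eve's choice at the node after H is never reached on this path, so it doesn't affect the outcome.)

(6, 4)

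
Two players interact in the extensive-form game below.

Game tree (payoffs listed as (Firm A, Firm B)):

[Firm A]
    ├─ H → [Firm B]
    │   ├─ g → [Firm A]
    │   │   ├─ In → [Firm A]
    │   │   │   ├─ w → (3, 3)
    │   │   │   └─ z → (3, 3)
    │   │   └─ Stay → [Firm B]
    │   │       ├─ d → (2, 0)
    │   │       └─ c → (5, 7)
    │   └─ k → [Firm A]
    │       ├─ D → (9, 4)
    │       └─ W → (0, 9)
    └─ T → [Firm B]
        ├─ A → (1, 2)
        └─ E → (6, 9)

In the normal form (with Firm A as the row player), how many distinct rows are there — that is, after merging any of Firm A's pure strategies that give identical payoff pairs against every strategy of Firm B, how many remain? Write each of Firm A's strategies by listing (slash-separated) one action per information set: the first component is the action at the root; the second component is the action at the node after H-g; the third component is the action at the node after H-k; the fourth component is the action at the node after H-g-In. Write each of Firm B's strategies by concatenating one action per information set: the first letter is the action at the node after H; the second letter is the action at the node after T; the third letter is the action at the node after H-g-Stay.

5

Firm A has 16 pure strategies: H/In/D/w, H/In/D/z, H/In/W/w, H/In/W/z, H/Stay/D/w, H/Stay/D/z, H/Stay/W/w, H/Stay/W/z, T/In/D/w, T/In/D/z, T/In/W/w, T/In/W/z, T/Stay/D/w, T/Stay/D/z, T/Stay/W/w, T/Stay/W/z. Columns: gAd, gAc, gEd, gEc, kAd, kAc, kEd, kEc.
{H/In/D/w, H/In/D/z} → row (3,3) (3,3) (3,3) (3,3) (9,4) (9,4) (9,4) (9,4)
{H/In/W/w, H/In/W/z} → row (3,3) (3,3) (3,3) (3,3) (0,9) (0,9) (0,9) (0,9)
{H/Stay/D/w, H/Stay/D/z} → row (2,0) (5,7) (2,0) (5,7) (9,4) (9,4) (9,4) (9,4)
{H/Stay/W/w, H/Stay/W/z} → row (2,0) (5,7) (2,0) (5,7) (0,9) (0,9) (0,9) (0,9)
{T/In/D/w, T/In/D/z, T/In/W/w, T/In/W/z, T/Stay/D/w, T/Stay/D/z, T/Stay/W/w, T/Stay/W/z} → row (1,2) (1,2) (6,9) (6,9) (1,2) (1,2) (6,9) (6,9)
That's 5 distinct rows out of 16 strategies.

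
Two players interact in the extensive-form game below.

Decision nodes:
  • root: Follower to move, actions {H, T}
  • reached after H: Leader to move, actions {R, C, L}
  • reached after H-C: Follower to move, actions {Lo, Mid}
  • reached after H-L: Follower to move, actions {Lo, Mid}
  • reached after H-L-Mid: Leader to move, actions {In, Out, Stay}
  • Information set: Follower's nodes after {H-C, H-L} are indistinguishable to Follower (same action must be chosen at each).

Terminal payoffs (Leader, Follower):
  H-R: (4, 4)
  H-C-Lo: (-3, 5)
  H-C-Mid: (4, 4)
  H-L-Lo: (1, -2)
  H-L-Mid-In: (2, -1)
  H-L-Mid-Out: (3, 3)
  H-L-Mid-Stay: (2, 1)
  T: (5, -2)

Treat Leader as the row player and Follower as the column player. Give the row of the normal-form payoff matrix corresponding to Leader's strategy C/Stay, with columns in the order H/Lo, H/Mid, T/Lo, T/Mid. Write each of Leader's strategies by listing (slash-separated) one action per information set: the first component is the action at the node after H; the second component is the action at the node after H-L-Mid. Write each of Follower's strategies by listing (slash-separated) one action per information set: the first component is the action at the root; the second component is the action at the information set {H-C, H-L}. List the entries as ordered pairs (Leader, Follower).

vs H/Lo: Follower plays H → Leader plays C at [H] → Follower plays Lo at [H-C] → (-3, 5)
vs H/Mid: Follower plays H → Leader plays C at [H] → Follower plays Mid at [H-C] → (4, 4)
vs T/Lo: Follower plays T → (5, -2)
vs T/Mid: Follower plays T → (5, -2)

(-3,5) (4,4) (5,-2) (5,-2)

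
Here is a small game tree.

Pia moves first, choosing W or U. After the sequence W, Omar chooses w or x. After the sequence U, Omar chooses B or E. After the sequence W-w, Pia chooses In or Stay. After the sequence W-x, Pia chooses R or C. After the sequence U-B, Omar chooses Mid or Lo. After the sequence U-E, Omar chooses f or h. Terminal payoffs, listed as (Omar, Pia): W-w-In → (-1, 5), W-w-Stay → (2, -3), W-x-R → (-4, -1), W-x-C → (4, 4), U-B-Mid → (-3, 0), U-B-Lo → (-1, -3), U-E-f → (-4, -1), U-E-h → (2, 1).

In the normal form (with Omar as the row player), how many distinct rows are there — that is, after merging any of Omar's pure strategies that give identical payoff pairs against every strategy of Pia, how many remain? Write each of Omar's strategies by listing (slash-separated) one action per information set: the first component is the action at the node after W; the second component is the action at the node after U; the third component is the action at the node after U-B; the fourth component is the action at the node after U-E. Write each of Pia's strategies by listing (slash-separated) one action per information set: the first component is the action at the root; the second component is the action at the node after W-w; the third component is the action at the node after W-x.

8

Omar has 16 pure strategies: w/B/Mid/f, w/B/Mid/h, w/B/Lo/f, w/B/Lo/h, w/E/Mid/f, w/E/Mid/h, w/E/Lo/f, w/E/Lo/h, x/B/Mid/f, x/B/Mid/h, x/B/Lo/f, x/B/Lo/h, x/E/Mid/f, x/E/Mid/h, x/E/Lo/f, x/E/Lo/h. Columns: W/In/R, W/In/C, W/Stay/R, W/Stay/C, U/In/R, U/In/C, U/Stay/R, U/Stay/C.
{w/B/Mid/f, w/B/Mid/h} → row (-1,5) (-1,5) (2,-3) (2,-3) (-3,0) (-3,0) (-3,0) (-3,0)
{w/B/Lo/f, w/B/Lo/h} → row (-1,5) (-1,5) (2,-3) (2,-3) (-1,-3) (-1,-3) (-1,-3) (-1,-3)
{w/E/Mid/f, w/E/Lo/f} → row (-1,5) (-1,5) (2,-3) (2,-3) (-4,-1) (-4,-1) (-4,-1) (-4,-1)
{w/E/Mid/h, w/E/Lo/h} → row (-1,5) (-1,5) (2,-3) (2,-3) (2,1) (2,1) (2,1) (2,1)
{x/B/Mid/f, x/B/Mid/h} → row (-4,-1) (4,4) (-4,-1) (4,4) (-3,0) (-3,0) (-3,0) (-3,0)
{x/B/Lo/f, x/B/Lo/h} → row (-4,-1) (4,4) (-4,-1) (4,4) (-1,-3) (-1,-3) (-1,-3) (-1,-3)
{x/E/Mid/f, x/E/Lo/f} → row (-4,-1) (4,4) (-4,-1) (4,4) (-4,-1) (-4,-1) (-4,-1) (-4,-1)
{x/E/Mid/h, x/E/Lo/h} → row (-4,-1) (4,4) (-4,-1) (4,4) (2,1) (2,1) (2,1) (2,1)
That's 8 distinct rows out of 16 strategies.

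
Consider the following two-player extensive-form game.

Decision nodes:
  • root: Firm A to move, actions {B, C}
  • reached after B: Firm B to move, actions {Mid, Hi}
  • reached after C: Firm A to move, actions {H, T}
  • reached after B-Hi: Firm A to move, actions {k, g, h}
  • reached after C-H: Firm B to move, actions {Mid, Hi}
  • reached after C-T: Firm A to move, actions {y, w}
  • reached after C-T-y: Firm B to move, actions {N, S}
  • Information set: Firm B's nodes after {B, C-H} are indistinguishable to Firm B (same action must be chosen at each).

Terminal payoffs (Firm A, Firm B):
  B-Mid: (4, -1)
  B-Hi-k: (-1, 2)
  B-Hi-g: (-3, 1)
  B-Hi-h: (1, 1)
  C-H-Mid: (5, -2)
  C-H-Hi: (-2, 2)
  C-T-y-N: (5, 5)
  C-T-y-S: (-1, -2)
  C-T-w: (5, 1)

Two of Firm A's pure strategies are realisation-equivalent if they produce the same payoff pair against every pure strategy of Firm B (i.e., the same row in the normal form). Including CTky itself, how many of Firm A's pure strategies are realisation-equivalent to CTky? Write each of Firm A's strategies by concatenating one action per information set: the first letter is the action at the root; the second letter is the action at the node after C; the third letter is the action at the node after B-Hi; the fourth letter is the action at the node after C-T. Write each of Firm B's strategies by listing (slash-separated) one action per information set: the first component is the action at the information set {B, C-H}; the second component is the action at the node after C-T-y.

Row for CTky (columns Mid/N, Mid/S, Hi/N, Hi/S): (5,5) (-1,-2) (5,5) (-1,-2).
Under CTky, Firm A's choice at the node after B-Hi can never be reached regardless of what Firm B does, so varying those choices leaves every outcome unchanged.
Holding the reachable choices fixed and varying the unreachable one freely already gives 3 equivalent strategies.
No other strategy reproduces this row, so those 3 are the full class: CTky, CTgy, CThy.

3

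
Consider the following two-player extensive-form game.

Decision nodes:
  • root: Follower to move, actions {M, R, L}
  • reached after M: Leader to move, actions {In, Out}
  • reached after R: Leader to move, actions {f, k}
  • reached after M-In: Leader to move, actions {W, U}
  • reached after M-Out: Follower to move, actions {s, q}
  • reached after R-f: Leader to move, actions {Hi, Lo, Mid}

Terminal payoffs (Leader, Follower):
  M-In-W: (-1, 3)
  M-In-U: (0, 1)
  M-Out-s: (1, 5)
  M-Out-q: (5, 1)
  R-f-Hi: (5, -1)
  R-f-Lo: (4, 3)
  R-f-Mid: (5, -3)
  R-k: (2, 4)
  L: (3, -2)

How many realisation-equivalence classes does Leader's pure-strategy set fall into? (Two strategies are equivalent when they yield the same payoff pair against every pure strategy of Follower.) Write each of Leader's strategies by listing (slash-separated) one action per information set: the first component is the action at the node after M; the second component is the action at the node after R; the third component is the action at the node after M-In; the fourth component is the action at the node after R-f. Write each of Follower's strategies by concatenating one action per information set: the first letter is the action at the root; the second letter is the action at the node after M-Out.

Leader has 24 pure strategies: In/f/W/Hi, In/f/W/Lo, In/f/W/Mid, In/f/U/Hi, In/f/U/Lo, In/f/U/Mid, In/k/W/Hi, In/k/W/Lo, In/k/W/Mid, In/k/U/Hi, In/k/U/Lo, In/k/U/Mid, Out/f/W/Hi, Out/f/W/Lo, Out/f/W/Mid, Out/f/U/Hi, Out/f/U/Lo, Out/f/U/Mid, Out/k/W/Hi, Out/k/W/Lo, Out/k/W/Mid, Out/k/U/Hi, Out/k/U/Lo, Out/k/U/Mid. Columns: Ms, Mq, Rs, Rq, Ls, Lq.
{In/f/W/Hi} → row (-1,3) (-1,3) (5,-1) (5,-1) (3,-2) (3,-2)
{In/f/W/Lo} → row (-1,3) (-1,3) (4,3) (4,3) (3,-2) (3,-2)
{In/f/W/Mid} → row (-1,3) (-1,3) (5,-3) (5,-3) (3,-2) (3,-2)
{In/f/U/Hi} → row (0,1) (0,1) (5,-1) (5,-1) (3,-2) (3,-2)
{In/f/U/Lo} → row (0,1) (0,1) (4,3) (4,3) (3,-2) (3,-2)
{In/f/U/Mid} → row (0,1) (0,1) (5,-3) (5,-3) (3,-2) (3,-2)
{In/k/W/Hi, In/k/W/Lo, In/k/W/Mid} → row (-1,3) (-1,3) (2,4) (2,4) (3,-2) (3,-2)
{In/k/U/Hi, In/k/U/Lo, In/k/U/Mid} → row (0,1) (0,1) (2,4) (2,4) (3,-2) (3,-2)
{Out/f/W/Hi, Out/f/U/Hi} → row (1,5) (5,1) (5,-1) (5,-1) (3,-2) (3,-2)
{Out/f/W/Lo, Out/f/U/Lo} → row (1,5) (5,1) (4,3) (4,3) (3,-2) (3,-2)
{Out/f/W/Mid, Out/f/U/Mid} → row (1,5) (5,1) (5,-3) (5,-3) (3,-2) (3,-2)
{Out/k/W/Hi, Out/k/W/Lo, Out/k/W/Mid, Out/k/U/Hi, Out/k/U/Lo, Out/k/U/Mid} → row (1,5) (5,1) (2,4) (2,4) (3,-2) (3,-2)
That's 12 distinct rows out of 24 strategies.

12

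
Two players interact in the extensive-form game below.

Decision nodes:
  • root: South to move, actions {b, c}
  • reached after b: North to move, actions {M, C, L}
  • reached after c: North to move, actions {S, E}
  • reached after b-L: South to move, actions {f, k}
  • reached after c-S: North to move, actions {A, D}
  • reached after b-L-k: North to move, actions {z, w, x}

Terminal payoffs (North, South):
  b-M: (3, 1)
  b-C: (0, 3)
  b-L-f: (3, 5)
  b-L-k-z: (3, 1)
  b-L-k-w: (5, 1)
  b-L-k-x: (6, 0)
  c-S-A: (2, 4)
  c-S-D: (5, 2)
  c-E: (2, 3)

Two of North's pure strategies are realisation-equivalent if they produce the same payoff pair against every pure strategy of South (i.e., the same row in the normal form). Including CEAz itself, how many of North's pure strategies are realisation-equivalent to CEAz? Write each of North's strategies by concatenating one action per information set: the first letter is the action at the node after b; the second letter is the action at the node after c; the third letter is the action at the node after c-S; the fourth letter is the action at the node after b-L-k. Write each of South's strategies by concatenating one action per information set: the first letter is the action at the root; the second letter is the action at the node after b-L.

6

Row for CEAz (columns bf, bk, cf, ck): (0,3) (0,3) (2,3) (2,3).
Under CEAz, North's choice at the node after c-S and at the node after b-L-k can never be reached regardless of what South does, so varying those choices leaves every outcome unchanged.
Holding the reachable choices fixed and varying the unreachable ones freely already gives 2 × 3 = 6 equivalent strategies.
No other strategy reproduces this row, so those 6 are the full class: CEAz, CEAw, CEAx, CEDz, CEDw, CEDx.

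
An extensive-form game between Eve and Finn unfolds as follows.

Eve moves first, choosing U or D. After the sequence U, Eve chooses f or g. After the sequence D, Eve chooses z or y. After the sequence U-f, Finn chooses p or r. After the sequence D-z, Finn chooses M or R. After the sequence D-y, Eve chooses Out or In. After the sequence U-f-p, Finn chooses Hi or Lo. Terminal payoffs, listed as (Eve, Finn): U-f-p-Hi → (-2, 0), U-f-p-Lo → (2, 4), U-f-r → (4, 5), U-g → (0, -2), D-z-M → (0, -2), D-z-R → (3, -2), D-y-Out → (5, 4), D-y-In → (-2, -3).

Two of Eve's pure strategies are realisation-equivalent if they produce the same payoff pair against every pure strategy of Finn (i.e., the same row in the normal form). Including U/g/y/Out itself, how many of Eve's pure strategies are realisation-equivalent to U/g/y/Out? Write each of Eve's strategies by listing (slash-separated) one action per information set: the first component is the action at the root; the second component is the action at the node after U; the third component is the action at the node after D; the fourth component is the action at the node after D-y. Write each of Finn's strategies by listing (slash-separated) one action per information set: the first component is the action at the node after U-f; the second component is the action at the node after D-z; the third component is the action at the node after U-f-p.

Row for U/g/y/Out (columns p/M/Hi, p/M/Lo, p/R/Hi, p/R/Lo, r/M/Hi, r/M/Lo, r/R/Hi, r/R/Lo): (0,-2) (0,-2) (0,-2) (0,-2) (0,-2) (0,-2) (0,-2) (0,-2).
Under U/g/y/Out, Eve's choice at the node after D and at the node after D-y can never be reached regardless of what Finn does, so varying those choices leaves every outcome unchanged.
Holding the reachable choices fixed and varying the unreachable ones freely already gives 2 × 2 = 4 equivalent strategies.
No other strategy reproduces this row, so those 4 are the full class: U/g/z/Out, U/g/z/In, U/g/y/Out, U/g/y/In.

4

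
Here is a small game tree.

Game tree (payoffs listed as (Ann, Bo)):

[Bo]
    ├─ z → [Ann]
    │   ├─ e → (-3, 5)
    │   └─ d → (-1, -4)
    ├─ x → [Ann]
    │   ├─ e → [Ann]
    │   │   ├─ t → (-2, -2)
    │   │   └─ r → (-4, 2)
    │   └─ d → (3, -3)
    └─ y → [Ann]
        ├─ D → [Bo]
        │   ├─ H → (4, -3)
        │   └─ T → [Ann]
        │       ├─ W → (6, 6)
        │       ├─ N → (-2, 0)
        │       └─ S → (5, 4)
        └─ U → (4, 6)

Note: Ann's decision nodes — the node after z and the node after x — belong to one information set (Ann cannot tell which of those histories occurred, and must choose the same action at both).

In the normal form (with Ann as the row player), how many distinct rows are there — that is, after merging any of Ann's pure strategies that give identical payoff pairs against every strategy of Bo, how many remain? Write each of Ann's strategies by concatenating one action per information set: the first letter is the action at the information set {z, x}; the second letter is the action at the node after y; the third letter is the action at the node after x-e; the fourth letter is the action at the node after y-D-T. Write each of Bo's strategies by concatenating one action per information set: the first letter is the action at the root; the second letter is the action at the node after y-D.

Ann has 24 pure strategies: eDtW, eDtN, eDtS, eDrW, eDrN, eDrS, eUtW, eUtN, eUtS, eUrW, eUrN, eUrS, dDtW, dDtN, dDtS, dDrW, dDrN, dDrS, dUtW, dUtN, dUtS, dUrW, dUrN, dUrS. Columns: zH, zT, xH, xT, yH, yT.
{eDtW} → row (-3,5) (-3,5) (-2,-2) (-2,-2) (4,-3) (6,6)
{eDtN} → row (-3,5) (-3,5) (-2,-2) (-2,-2) (4,-3) (-2,0)
{eDtS} → row (-3,5) (-3,5) (-2,-2) (-2,-2) (4,-3) (5,4)
{eDrW} → row (-3,5) (-3,5) (-4,2) (-4,2) (4,-3) (6,6)
{eDrN} → row (-3,5) (-3,5) (-4,2) (-4,2) (4,-3) (-2,0)
{eDrS} → row (-3,5) (-3,5) (-4,2) (-4,2) (4,-3) (5,4)
{eUtW, eUtN, eUtS} → row (-3,5) (-3,5) (-2,-2) (-2,-2) (4,6) (4,6)
{eUrW, eUrN, eUrS} → row (-3,5) (-3,5) (-4,2) (-4,2) (4,6) (4,6)
{dDtW, dDrW} → row (-1,-4) (-1,-4) (3,-3) (3,-3) (4,-3) (6,6)
{dDtN, dDrN} → row (-1,-4) (-1,-4) (3,-3) (3,-3) (4,-3) (-2,0)
{dDtS, dDrS} → row (-1,-4) (-1,-4) (3,-3) (3,-3) (4,-3) (5,4)
{dUtW, dUtN, dUtS, dUrW, dUrN, dUrS} → row (-1,-4) (-1,-4) (3,-3) (3,-3) (4,6) (4,6)
That's 12 distinct rows out of 24 strategies.

12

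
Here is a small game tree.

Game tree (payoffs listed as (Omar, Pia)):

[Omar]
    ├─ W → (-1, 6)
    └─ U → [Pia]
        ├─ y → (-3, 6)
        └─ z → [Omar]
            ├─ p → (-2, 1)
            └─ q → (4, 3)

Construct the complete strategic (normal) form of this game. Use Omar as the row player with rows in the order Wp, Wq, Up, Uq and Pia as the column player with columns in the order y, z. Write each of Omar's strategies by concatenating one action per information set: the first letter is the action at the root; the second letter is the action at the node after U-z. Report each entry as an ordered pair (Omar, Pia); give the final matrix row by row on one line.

            y        z
  Wp   (-1,6)   (-1,6)
  Wq   (-1,6)   (-1,6)
  Up   (-3,6)   (-2,1)
  Uq   (-3,6)    (4,3)

Wp: (-1,6) (-1,6) | Wq: (-1,6) (-1,6) | Up: (-3,6) (-2,1) | Uq: (-3,6) (4,3)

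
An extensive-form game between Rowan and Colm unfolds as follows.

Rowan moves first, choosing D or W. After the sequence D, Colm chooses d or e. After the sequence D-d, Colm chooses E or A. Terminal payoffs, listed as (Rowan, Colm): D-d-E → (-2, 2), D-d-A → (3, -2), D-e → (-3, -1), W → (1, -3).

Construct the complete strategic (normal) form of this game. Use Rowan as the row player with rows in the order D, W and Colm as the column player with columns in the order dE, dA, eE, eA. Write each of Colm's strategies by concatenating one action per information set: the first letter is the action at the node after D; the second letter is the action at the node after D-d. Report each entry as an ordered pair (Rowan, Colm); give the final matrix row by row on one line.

Row D: dE→(-2,2), dA→(3,-2), eE→(-3,-1), eA→(-3,-1)
Row W: dE→(1,-3), dA→(1,-3), eE→(1,-3), eA→(1,-3)

D: (-2,2) (3,-2) (-3,-1) (-3,-1) | W: (1,-3) (1,-3) (1,-3) (1,-3)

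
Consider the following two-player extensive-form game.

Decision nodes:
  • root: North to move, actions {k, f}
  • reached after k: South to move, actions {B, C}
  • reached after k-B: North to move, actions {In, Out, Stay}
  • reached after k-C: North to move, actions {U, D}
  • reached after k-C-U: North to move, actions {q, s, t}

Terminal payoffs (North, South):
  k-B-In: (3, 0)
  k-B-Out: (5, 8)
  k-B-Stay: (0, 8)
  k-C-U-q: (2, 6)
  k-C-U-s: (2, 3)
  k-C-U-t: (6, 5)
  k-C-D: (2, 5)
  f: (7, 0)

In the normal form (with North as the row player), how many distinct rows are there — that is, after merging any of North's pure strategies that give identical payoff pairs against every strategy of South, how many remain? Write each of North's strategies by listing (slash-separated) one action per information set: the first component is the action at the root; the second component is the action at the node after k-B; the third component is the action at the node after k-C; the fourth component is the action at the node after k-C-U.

13

North has 36 pure strategies: k/In/U/q, k/In/U/s, k/In/U/t, k/In/D/q, k/In/D/s, k/In/D/t, k/Out/U/q, k/Out/U/s, k/Out/U/t, k/Out/D/q, k/Out/D/s, k/Out/D/t, k/Stay/U/q, k/Stay/U/s, k/Stay/U/t, k/Stay/D/q, k/Stay/D/s, k/Stay/D/t, f/In/U/q, f/In/U/s, f/In/U/t, f/In/D/q, f/In/D/s, f/In/D/t, f/Out/U/q, f/Out/U/s, f/Out/U/t, f/Out/D/q, f/Out/D/s, f/Out/D/t, f/Stay/U/q, f/Stay/U/s, f/Stay/U/t, f/Stay/D/q, f/Stay/D/s, f/Stay/D/t. Columns: B, C.
{k/In/U/q} → row (3,0) (2,6)
{k/In/U/s} → row (3,0) (2,3)
{k/In/U/t} → row (3,0) (6,5)
{k/In/D/q, k/In/D/s, k/In/D/t} → row (3,0) (2,5)
{k/Out/U/q} → row (5,8) (2,6)
{k/Out/U/s} → row (5,8) (2,3)
{k/Out/U/t} → row (5,8) (6,5)
{k/Out/D/q, k/Out/D/s, k/Out/D/t} → row (5,8) (2,5)
{k/Stay/U/q} → row (0,8) (2,6)
{k/Stay/U/s} → row (0,8) (2,3)
{k/Stay/U/t} → row (0,8) (6,5)
{k/Stay/D/q, k/Stay/D/s, k/Stay/D/t} → row (0,8) (2,5)
{f/In/U/q, f/In/U/s, f/In/U/t, f/In/D/q, f/In/D/s, f/In/D/t, f/Out/U/q, f/Out/U/s, f/Out/U/t, f/Out/D/q, f/Out/D/s, f/Out/D/t, f/Stay/U/q, f/Stay/U/s, f/Stay/U/t, f/Stay/D/q, f/Stay/D/s, f/Stay/D/t} → row (7,0) (7,0)
That's 13 distinct rows out of 36 strategies.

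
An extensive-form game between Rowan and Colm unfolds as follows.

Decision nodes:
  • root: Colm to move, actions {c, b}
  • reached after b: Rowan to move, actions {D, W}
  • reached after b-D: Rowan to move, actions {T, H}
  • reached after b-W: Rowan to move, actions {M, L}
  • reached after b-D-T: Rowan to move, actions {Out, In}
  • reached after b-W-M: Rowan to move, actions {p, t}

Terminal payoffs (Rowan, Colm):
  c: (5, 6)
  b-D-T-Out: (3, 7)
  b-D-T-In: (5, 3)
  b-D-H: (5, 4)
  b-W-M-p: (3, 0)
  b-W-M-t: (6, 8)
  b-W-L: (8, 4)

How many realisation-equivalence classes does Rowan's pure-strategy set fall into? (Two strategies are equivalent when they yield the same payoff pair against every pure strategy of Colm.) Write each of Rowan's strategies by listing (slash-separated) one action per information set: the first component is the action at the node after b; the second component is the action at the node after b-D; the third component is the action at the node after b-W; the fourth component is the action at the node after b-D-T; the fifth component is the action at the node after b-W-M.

6

Rowan has 32 pure strategies: D/T/M/Out/p, D/T/M/Out/t, D/T/M/In/p, D/T/M/In/t, D/T/L/Out/p, D/T/L/Out/t, D/T/L/In/p, D/T/L/In/t, D/H/M/Out/p, D/H/M/Out/t, D/H/M/In/p, D/H/M/In/t, D/H/L/Out/p, D/H/L/Out/t, D/H/L/In/p, D/H/L/In/t, W/T/M/Out/p, W/T/M/Out/t, W/T/M/In/p, W/T/M/In/t, W/T/L/Out/p, W/T/L/Out/t, W/T/L/In/p, W/T/L/In/t, W/H/M/Out/p, W/H/M/Out/t, W/H/M/In/p, W/H/M/In/t, W/H/L/Out/p, W/H/L/Out/t, W/H/L/In/p, W/H/L/In/t. Columns: c, b.
{D/T/M/Out/p, D/T/M/Out/t, D/T/L/Out/p, D/T/L/Out/t} → row (5,6) (3,7)
{D/T/M/In/p, D/T/M/In/t, D/T/L/In/p, D/T/L/In/t} → row (5,6) (5,3)
{D/H/M/Out/p, D/H/M/Out/t, D/H/M/In/p, D/H/M/In/t, D/H/L/Out/p, D/H/L/Out/t, D/H/L/In/p, D/H/L/In/t} → row (5,6) (5,4)
{W/T/M/Out/p, W/T/M/In/p, W/H/M/Out/p, W/H/M/In/p} → row (5,6) (3,0)
{W/T/M/Out/t, W/T/M/In/t, W/H/M/Out/t, W/H/M/In/t} → row (5,6) (6,8)
{W/T/L/Out/p, W/T/L/Out/t, W/T/L/In/p, W/T/L/In/t, W/H/L/Out/p, W/H/L/Out/t, W/H/L/In/p, W/H/L/In/t} → row (5,6) (8,4)
That's 6 distinct rows out of 32 strategies.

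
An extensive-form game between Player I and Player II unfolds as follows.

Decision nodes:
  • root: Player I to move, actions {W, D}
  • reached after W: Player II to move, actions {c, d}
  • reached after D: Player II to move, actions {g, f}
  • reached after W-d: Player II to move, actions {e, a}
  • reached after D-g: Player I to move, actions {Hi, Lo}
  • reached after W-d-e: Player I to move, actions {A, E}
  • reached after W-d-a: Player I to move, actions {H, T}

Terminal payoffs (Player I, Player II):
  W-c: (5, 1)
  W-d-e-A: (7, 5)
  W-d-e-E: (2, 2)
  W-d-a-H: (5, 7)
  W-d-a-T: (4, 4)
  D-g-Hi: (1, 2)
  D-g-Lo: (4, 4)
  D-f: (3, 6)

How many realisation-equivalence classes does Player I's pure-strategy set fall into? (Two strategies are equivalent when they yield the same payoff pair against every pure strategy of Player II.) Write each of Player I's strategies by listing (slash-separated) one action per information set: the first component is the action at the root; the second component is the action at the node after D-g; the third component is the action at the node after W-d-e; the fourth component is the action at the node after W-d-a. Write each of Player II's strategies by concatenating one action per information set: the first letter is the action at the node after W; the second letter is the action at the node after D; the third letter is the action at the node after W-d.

Player I has 16 pure strategies: W/Hi/A/H, W/Hi/A/T, W/Hi/E/H, W/Hi/E/T, W/Lo/A/H, W/Lo/A/T, W/Lo/E/H, W/Lo/E/T, D/Hi/A/H, D/Hi/A/T, D/Hi/E/H, D/Hi/E/T, D/Lo/A/H, D/Lo/A/T, D/Lo/E/H, D/Lo/E/T. Columns: cge, cga, cfe, cfa, dge, dga, dfe, dfa.
{W/Hi/A/H, W/Lo/A/H} → row (5,1) (5,1) (5,1) (5,1) (7,5) (5,7) (7,5) (5,7)
{W/Hi/A/T, W/Lo/A/T} → row (5,1) (5,1) (5,1) (5,1) (7,5) (4,4) (7,5) (4,4)
{W/Hi/E/H, W/Lo/E/H} → row (5,1) (5,1) (5,1) (5,1) (2,2) (5,7) (2,2) (5,7)
{W/Hi/E/T, W/Lo/E/T} → row (5,1) (5,1) (5,1) (5,1) (2,2) (4,4) (2,2) (4,4)
{D/Hi/A/H, D/Hi/A/T, D/Hi/E/H, D/Hi/E/T} → row (1,2) (1,2) (3,6) (3,6) (1,2) (1,2) (3,6) (3,6)
{D/Lo/A/H, D/Lo/A/T, D/Lo/E/H, D/Lo/E/T} → row (4,4) (4,4) (3,6) (3,6) (4,4) (4,4) (3,6) (3,6)
That's 6 distinct rows out of 16 strategies.

6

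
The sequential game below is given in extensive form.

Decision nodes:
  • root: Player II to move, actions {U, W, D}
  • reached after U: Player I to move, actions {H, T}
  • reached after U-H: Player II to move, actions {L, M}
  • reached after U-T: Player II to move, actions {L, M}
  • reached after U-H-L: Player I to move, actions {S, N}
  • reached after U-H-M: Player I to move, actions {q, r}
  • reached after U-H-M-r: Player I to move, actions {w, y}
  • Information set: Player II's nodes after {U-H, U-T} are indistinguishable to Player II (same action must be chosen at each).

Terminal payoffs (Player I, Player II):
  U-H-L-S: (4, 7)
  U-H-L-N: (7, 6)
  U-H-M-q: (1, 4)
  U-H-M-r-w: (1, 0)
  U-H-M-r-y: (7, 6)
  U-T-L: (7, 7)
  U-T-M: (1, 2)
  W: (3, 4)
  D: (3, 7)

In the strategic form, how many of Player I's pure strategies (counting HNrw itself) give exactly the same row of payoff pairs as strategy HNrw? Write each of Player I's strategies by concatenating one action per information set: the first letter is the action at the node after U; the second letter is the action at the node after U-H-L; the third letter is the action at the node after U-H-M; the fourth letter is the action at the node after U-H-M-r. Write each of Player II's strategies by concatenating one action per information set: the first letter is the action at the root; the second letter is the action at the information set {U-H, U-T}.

Row for HNrw (columns UL, UM, WL, WM, DL, DM): (7,6) (1,0) (3,4) (3,4) (3,7) (3,7).
Every one of Player I's information sets is on the play path for some reply by Player II when Player I follows HNrw.
Changing the action at any of them therefore changes at least one column, so only HNrw itself gives this row.

1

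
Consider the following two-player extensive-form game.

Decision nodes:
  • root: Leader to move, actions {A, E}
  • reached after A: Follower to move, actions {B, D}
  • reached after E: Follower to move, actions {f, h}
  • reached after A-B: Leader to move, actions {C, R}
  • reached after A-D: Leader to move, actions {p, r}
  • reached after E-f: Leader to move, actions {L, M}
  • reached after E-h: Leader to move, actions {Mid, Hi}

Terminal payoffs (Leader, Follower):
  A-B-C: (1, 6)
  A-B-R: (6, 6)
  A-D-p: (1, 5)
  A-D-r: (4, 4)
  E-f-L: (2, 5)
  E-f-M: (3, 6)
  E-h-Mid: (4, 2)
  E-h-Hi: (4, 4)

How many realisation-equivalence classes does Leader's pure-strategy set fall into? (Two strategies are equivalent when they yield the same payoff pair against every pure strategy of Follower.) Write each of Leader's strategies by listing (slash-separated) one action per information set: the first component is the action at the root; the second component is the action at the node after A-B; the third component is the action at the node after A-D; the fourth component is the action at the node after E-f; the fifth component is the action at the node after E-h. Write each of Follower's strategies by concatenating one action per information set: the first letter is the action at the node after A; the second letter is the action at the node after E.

8

Leader has 32 pure strategies: A/C/p/L/Mid, A/C/p/L/Hi, A/C/p/M/Mid, A/C/p/M/Hi, A/C/r/L/Mid, A/C/r/L/Hi, A/C/r/M/Mid, A/C/r/M/Hi, A/R/p/L/Mid, A/R/p/L/Hi, A/R/p/M/Mid, A/R/p/M/Hi, A/R/r/L/Mid, A/R/r/L/Hi, A/R/r/M/Mid, A/R/r/M/Hi, E/C/p/L/Mid, E/C/p/L/Hi, E/C/p/M/Mid, E/C/p/M/Hi, E/C/r/L/Mid, E/C/r/L/Hi, E/C/r/M/Mid, E/C/r/M/Hi, E/R/p/L/Mid, E/R/p/L/Hi, E/R/p/M/Mid, E/R/p/M/Hi, E/R/r/L/Mid, E/R/r/L/Hi, E/R/r/M/Mid, E/R/r/M/Hi. Columns: Bf, Bh, Df, Dh.
{A/C/p/L/Mid, A/C/p/L/Hi, A/C/p/M/Mid, A/C/p/M/Hi} → row (1,6) (1,6) (1,5) (1,5)
{A/C/r/L/Mid, A/C/r/L/Hi, A/C/r/M/Mid, A/C/r/M/Hi} → row (1,6) (1,6) (4,4) (4,4)
{A/R/p/L/Mid, A/R/p/L/Hi, A/R/p/M/Mid, A/R/p/M/Hi} → row (6,6) (6,6) (1,5) (1,5)
{A/R/r/L/Mid, A/R/r/L/Hi, A/R/r/M/Mid, A/R/r/M/Hi} → row (6,6) (6,6) (4,4) (4,4)
{E/C/p/L/Mid, E/C/r/L/Mid, E/R/p/L/Mid, E/R/r/L/Mid} → row (2,5) (4,2) (2,5) (4,2)
{E/C/p/L/Hi, E/C/r/L/Hi, E/R/p/L/Hi, E/R/r/L/Hi} → row (2,5) (4,4) (2,5) (4,4)
{E/C/p/M/Mid, E/C/r/M/Mid, E/R/p/M/Mid, E/R/r/M/Mid} → row (3,6) (4,2) (3,6) (4,2)
{E/C/p/M/Hi, E/C/r/M/Hi, E/R/p/M/Hi, E/R/r/M/Hi} → row (3,6) (4,4) (3,6) (4,4)
That's 8 distinct rows out of 32 strategies.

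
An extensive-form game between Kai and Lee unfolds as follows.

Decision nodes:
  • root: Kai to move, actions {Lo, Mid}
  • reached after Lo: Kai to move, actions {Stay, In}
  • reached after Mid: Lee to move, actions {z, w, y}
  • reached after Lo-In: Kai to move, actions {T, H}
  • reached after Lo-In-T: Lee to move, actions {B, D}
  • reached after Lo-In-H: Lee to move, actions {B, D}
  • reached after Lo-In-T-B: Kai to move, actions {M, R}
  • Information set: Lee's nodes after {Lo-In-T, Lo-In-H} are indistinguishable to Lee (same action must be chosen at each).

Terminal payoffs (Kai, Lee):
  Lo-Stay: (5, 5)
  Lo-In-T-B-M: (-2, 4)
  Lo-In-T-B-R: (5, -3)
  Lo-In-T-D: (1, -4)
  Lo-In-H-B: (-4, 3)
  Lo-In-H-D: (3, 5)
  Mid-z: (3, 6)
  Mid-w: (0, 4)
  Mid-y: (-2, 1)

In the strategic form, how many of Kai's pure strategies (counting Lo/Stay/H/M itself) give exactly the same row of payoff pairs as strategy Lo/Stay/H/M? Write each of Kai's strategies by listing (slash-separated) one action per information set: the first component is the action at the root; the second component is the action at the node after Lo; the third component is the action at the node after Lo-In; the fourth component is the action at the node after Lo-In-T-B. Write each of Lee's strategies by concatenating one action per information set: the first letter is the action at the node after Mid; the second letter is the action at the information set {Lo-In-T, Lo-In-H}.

Row for Lo/Stay/H/M (columns zB, zD, wB, wD, yB, yD): (5,5) (5,5) (5,5) (5,5) (5,5) (5,5).
Under Lo/Stay/H/M, Kai's choice at the node after Lo-In and at the node after Lo-In-T-B can never be reached regardless of what Lee does, so varying those choices leaves every outcome unchanged.
Holding the reachable choices fixed and varying the unreachable ones freely already gives 2 × 2 = 4 equivalent strategies.
No other strategy reproduces this row, so those 4 are the full class: Lo/Stay/T/M, Lo/Stay/T/R, Lo/Stay/H/M, Lo/Stay/H/R.

4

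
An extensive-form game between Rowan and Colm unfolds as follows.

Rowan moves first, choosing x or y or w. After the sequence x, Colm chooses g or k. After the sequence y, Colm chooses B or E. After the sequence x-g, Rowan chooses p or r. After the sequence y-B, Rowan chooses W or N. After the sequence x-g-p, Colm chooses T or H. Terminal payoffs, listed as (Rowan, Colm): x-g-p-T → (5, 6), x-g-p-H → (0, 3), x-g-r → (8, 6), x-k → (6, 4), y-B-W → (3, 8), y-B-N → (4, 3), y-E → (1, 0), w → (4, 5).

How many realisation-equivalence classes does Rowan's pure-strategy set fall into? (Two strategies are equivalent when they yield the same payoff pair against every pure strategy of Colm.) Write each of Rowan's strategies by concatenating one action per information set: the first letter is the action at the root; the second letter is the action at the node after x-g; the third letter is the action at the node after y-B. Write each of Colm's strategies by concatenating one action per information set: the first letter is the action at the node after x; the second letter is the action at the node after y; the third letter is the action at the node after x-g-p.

Rowan has 12 pure strategies: xpW, xpN, xrW, xrN, ypW, ypN, yrW, yrN, wpW, wpN, wrW, wrN. Columns: gBT, gBH, gET, gEH, kBT, kBH, kET, kEH.
{xpW, xpN} → row (5,6) (0,3) (5,6) (0,3) (6,4) (6,4) (6,4) (6,4)
{xrW, xrN} → row (8,6) (8,6) (8,6) (8,6) (6,4) (6,4) (6,4) (6,4)
{ypW, yrW} → row (3,8) (3,8) (1,0) (1,0) (3,8) (3,8) (1,0) (1,0)
{ypN, yrN} → row (4,3) (4,3) (1,0) (1,0) (4,3) (4,3) (1,0) (1,0)
{wpW, wpN, wrW, wrN} → row (4,5) (4,5) (4,5) (4,5) (4,5) (4,5) (4,5) (4,5)
That's 5 distinct rows out of 12 strategies.

5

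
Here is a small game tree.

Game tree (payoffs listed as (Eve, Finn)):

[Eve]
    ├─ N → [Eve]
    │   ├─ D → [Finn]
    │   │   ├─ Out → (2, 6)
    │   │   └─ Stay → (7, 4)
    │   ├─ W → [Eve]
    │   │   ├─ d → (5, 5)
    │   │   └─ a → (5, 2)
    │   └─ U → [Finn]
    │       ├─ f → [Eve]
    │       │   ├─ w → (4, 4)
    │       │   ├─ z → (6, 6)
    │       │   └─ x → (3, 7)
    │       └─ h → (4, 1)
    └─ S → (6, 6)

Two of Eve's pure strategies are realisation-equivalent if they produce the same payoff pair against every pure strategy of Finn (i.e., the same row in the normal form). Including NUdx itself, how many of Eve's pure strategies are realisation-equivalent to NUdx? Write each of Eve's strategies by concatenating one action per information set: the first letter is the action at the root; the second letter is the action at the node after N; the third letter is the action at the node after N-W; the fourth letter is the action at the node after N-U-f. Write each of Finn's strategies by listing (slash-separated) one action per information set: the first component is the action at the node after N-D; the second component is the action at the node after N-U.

Row for NUdx (columns Out/f, Out/h, Stay/f, Stay/h): (3,7) (4,1) (3,7) (4,1).
Under NUdx, Eve's choice at the node after N-W can never be reached regardless of what Finn does, so varying those choices leaves every outcome unchanged.
Holding the reachable choices fixed and varying the unreachable one freely already gives 2 equivalent strategies.
No other strategy reproduces this row, so those 2 are the full class: NUdx, NUax.

2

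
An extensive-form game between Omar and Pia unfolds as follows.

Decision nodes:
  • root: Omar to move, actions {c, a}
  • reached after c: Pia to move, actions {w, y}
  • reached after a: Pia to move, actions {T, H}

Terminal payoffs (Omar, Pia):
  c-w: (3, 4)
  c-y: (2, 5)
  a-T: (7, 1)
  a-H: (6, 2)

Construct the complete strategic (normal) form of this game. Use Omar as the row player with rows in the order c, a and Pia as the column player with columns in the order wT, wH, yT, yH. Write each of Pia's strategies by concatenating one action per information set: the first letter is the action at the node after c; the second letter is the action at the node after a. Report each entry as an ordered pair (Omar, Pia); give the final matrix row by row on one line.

Row c: wT→(3,4), wH→(3,4), yT→(2,5), yH→(2,5)
Row a: wT→(7,1), wH→(6,2), yT→(7,1), yH→(6,2)

c: (3,4) (3,4) (2,5) (2,5) | a: (7,1) (6,2) (7,1) (6,2)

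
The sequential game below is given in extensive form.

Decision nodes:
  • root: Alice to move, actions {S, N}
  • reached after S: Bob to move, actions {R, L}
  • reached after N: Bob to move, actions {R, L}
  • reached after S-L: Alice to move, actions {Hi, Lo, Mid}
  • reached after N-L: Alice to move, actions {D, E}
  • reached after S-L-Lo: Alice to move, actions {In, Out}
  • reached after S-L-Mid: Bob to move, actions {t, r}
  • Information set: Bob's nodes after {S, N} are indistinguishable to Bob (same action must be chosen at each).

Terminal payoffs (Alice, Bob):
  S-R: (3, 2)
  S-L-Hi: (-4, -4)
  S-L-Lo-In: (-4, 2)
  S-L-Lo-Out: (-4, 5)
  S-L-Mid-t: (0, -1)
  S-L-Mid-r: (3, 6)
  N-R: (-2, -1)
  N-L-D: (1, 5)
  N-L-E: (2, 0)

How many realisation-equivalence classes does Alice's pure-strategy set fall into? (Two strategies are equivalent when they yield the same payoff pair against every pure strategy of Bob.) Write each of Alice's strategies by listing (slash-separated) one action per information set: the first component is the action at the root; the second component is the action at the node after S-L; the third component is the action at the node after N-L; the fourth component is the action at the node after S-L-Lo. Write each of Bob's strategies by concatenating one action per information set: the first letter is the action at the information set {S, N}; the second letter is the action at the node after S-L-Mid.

6

Alice has 24 pure strategies: S/Hi/D/In, S/Hi/D/Out, S/Hi/E/In, S/Hi/E/Out, S/Lo/D/In, S/Lo/D/Out, S/Lo/E/In, S/Lo/E/Out, S/Mid/D/In, S/Mid/D/Out, S/Mid/E/In, S/Mid/E/Out, N/Hi/D/In, N/Hi/D/Out, N/Hi/E/In, N/Hi/E/Out, N/Lo/D/In, N/Lo/D/Out, N/Lo/E/In, N/Lo/E/Out, N/Mid/D/In, N/Mid/D/Out, N/Mid/E/In, N/Mid/E/Out. Columns: Rt, Rr, Lt, Lr.
{S/Hi/D/In, S/Hi/D/Out, S/Hi/E/In, S/Hi/E/Out} → row (3,2) (3,2) (-4,-4) (-4,-4)
{S/Lo/D/In, S/Lo/E/In} → row (3,2) (3,2) (-4,2) (-4,2)
{S/Lo/D/Out, S/Lo/E/Out} → row (3,2) (3,2) (-4,5) (-4,5)
{S/Mid/D/In, S/Mid/D/Out, S/Mid/E/In, S/Mid/E/Out} → row (3,2) (3,2) (0,-1) (3,6)
{N/Hi/D/In, N/Hi/D/Out, N/Lo/D/In, N/Lo/D/Out, N/Mid/D/In, N/Mid/D/Out} → row (-2,-1) (-2,-1) (1,5) (1,5)
{N/Hi/E/In, N/Hi/E/Out, N/Lo/E/In, N/Lo/E/Out, N/Mid/E/In, N/Mid/E/Out} → row (-2,-1) (-2,-1) (2,0) (2,0)
That's 6 distinct rows out of 24 strategies.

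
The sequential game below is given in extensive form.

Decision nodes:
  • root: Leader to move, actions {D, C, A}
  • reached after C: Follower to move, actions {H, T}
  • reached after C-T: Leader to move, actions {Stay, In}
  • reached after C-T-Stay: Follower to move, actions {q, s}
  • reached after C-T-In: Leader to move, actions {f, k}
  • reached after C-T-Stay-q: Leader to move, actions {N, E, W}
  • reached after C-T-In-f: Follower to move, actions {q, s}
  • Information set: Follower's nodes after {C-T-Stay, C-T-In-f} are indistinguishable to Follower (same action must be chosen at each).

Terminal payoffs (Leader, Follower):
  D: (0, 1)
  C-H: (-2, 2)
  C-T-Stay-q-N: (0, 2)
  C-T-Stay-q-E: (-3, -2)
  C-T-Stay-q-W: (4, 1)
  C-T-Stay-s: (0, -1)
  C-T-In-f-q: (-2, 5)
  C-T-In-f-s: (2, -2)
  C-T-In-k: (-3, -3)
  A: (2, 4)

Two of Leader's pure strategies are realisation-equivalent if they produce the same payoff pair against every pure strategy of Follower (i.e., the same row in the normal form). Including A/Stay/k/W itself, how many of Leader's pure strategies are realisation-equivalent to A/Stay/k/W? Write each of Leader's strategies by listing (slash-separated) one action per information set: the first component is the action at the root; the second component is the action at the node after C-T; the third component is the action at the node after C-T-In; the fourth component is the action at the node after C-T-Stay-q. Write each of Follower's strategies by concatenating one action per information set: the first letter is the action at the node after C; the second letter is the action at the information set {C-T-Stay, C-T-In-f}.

Row for A/Stay/k/W (columns Hq, Hs, Tq, Ts): (2,4) (2,4) (2,4) (2,4).
Under A/Stay/k/W, Leader's choice at the node after C-T and at the node after C-T-In and at the node after C-T-Stay-q can never be reached regardless of what Follower does, so varying those choices leaves every outcome unchanged.
Holding the reachable choices fixed and varying the unreachable ones freely already gives 2 × 2 × 3 = 12 equivalent strategies.
No other strategy reproduces this row, so those 12 are the full class: A/Stay/f/N, A/Stay/f/E, A/Stay/f/W, A/Stay/k/N, A/Stay/k/E, A/Stay/k/W, A/In/f/N, A/In/f/E, A/In/f/W, A/In/k/N, A/In/k/E, A/In/k/W.

12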